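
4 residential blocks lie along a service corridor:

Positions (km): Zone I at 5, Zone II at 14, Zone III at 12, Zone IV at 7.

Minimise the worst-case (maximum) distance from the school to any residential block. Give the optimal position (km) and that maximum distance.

location 9.5, max distance 4.5

The 1-center on a line is the midpoint of the two extreme points: leftmost at 5, rightmost at 14.
Optimal location = (5 + 14)/2 = 9.5; maximum distance = (14 − 5)/2 = 4.5.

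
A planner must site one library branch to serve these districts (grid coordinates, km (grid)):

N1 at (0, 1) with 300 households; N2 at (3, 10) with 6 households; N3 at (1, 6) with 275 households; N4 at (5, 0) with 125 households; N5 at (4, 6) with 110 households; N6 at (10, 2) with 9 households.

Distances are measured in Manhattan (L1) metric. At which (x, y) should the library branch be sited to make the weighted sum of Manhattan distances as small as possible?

(1, 1)

Manhattan distance separates: Σwᵢ(|x−xᵢ|+|y−yᵢ|) = Σwᵢ|x−xᵢ| + Σwᵢ|y−yᵢ|, so x and y are optimised independently as 1-D weighted medians.
Total weight W = 825; half = 412.5.
x-coordinate, sorted with cumulative weight:
  x=0 (N1, w=300) cum 300
  x=1 (N3, w=275) cum 575  ← median
  x=3 (N2, w=6) cum 581
  x=4 (N5, w=110) cum 691
  x=5 (N4, w=125) cum 816
  x=10 (N6, w=9) cum 825
⇒ x* = 1
y-coordinate, sorted with cumulative weight:
  y=0 (N4, w=125) cum 125
  y=1 (N1, w=300) cum 425  ← median
  y=2 (N6, w=9) cum 434
  y=6 (N3, w=275) cum 709
  y=6 (N5, w=110) cum 819
  y=10 (N2, w=6) cum 825
⇒ y* = 1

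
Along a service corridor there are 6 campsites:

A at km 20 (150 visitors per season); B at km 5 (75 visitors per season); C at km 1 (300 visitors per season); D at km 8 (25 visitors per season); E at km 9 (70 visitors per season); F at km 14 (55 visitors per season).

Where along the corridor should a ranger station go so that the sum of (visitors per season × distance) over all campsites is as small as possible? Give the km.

For a sum of weighted absolute distances on a line, the optimum is the weighted median (not the mean). Total weight W = 675; half-weight = 337.5.
Sort by position and accumulate weight:
  km 1 (C, w=300) → cum 300
  km 5 (B, w=75) → cum 375  ≥ 337.5 → median here
  km 8 (D, w=25) → cum 400
  km 9 (E, w=70) → cum 470
  km 14 (F, w=55) → cum 525
  km 20 (A, w=150) → cum 675
Optimal location: km 5.

x = 5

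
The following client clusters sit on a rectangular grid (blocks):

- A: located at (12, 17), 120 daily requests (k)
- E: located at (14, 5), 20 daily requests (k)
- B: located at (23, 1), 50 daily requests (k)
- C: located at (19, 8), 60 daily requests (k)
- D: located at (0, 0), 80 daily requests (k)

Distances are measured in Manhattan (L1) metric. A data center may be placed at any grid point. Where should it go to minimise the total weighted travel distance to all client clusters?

Manhattan distance separates: Σwᵢ(|x−xᵢ|+|y−yᵢ|) = Σwᵢ|x−xᵢ| + Σwᵢ|y−yᵢ|, so x and y are optimised independently as 1-D weighted medians.
Total weight W = 330; half = 165.
x-coordinate, sorted with cumulative weight:
  x=0 (D, w=80) cum 80
  x=12 (A, w=120) cum 200  ← median
  x=14 (E, w=20) cum 220
  x=19 (C, w=60) cum 280
  x=23 (B, w=50) cum 330
⇒ x* = 12
y-coordinate, sorted with cumulative weight:
  y=0 (D, w=80) cum 80
  y=1 (B, w=50) cum 130
  y=5 (E, w=20) cum 150
  y=8 (C, w=60) cum 210  ← median
  y=17 (A, w=120) cum 330
⇒ y* = 8

(12, 8)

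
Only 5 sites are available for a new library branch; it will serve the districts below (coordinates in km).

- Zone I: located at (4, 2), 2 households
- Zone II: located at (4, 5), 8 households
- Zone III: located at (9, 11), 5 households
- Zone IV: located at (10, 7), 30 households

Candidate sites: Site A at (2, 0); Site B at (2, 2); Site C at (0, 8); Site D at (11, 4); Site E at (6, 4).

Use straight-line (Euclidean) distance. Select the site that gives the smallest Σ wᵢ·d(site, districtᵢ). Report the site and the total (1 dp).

Total weighted distance at each candidate:
  Site A (2, 0): total = 432.8
  Site B (2, 2): total = 372.9
  Site C (0, 8): total = 403.4
  Site D (11, 4): total = 202.4
  Site E (6, 4): total = 211.6
Minimum is at Site D with total 202.4 km.

Site D, total 202.4 km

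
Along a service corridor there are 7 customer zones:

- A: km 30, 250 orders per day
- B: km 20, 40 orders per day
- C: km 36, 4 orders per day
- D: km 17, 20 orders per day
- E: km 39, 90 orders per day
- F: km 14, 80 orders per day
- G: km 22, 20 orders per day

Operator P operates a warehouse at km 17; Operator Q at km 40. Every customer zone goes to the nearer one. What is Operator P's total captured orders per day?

160

The indifferent point is the midpoint (17+40)/2 = 28.5; customer zones left of it (closer to Operator P at 17) go to Operator P, those right go to Operator Q.
  F at 14 (w=80) → Operator P
  D at 17 (w=20) → Operator P
  B at 20 (w=40) → Operator P
  G at 22 (w=20) → Operator P
  A at 30 (w=250) → Operator Q
  C at 36 (w=4) → Operator Q
  E at 39 (w=90) → Operator Q
Operator P captures 160; Operator Q captures 344.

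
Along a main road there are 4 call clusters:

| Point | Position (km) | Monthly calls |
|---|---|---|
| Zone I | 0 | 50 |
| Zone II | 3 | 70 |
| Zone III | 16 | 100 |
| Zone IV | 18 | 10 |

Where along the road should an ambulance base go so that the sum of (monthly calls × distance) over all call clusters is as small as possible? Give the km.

x = 3

For a sum of weighted absolute distances on a line, the optimum is the weighted median (not the mean). Total weight W = 230; half-weight = 115.
Sort by position and accumulate weight:
  km 0 (Zone I, w=50) → cum 50
  km 3 (Zone II, w=70) → cum 120  ≥ 115 → median here
  km 16 (Zone III, w=100) → cum 220
  km 18 (Zone IV, w=10) → cum 230
Optimal location: km 3.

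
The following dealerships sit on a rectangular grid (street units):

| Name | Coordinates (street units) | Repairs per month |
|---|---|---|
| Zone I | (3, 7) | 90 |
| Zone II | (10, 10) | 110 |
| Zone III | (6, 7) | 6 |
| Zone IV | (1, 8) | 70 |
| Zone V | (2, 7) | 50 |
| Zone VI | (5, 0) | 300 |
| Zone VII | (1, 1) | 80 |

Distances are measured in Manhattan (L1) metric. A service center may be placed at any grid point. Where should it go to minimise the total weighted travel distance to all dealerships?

(5, 1)

Manhattan distance separates: Σwᵢ(|x−xᵢ|+|y−yᵢ|) = Σwᵢ|x−xᵢ| + Σwᵢ|y−yᵢ|, so x and y are optimised independently as 1-D weighted medians.
Total weight W = 706; half = 353.
x-coordinate, sorted with cumulative weight:
  x=1 (Zone IV, w=70) cum 70
  x=1 (Zone VII, w=80) cum 150
  x=2 (Zone V, w=50) cum 200
  x=3 (Zone I, w=90) cum 290
  x=5 (Zone VI, w=300) cum 590  ← median
  x=6 (Zone III, w=6) cum 596
  x=10 (Zone II, w=110) cum 706
⇒ x* = 5
y-coordinate, sorted with cumulative weight:
  y=0 (Zone VI, w=300) cum 300
  y=1 (Zone VII, w=80) cum 380  ← median
  y=7 (Zone I, w=90) cum 470
  y=7 (Zone III, w=6) cum 476
  y=7 (Zone V, w=50) cum 526
  y=8 (Zone IV, w=70) cum 596
  y=10 (Zone II, w=110) cum 706
⇒ y* = 1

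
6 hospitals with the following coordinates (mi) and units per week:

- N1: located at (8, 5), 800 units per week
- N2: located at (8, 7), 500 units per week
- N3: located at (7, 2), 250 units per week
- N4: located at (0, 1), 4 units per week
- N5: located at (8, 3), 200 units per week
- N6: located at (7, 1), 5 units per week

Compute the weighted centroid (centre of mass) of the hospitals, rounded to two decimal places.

The minimiser of Σwᵢ‖p−pᵢ‖² is the weighted centroid p* = (Σwᵢpᵢ)/(Σwᵢ).
Σwᵢ = 1759.
Σwᵢxᵢ = 800·8 + 500·8 + 250·7 + 4·0 + 200·8 + 5·7 = 13785.
Σwᵢyᵢ = 800·5 + 500·7 + 250·2 + 4·1 + 200·3 + 5·1 = 8609.
x* = 13785/1759 = 7.84, y* = 8609/1759 = 4.89.

(7.84, 4.89)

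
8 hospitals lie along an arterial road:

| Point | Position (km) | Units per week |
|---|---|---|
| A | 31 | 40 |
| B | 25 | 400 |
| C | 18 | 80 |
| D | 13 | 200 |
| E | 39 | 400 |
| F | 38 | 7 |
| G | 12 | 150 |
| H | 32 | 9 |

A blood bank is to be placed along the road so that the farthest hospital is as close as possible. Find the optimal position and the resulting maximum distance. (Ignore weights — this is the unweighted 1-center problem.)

The 1-center on a line is the midpoint of the two extreme points: leftmost at 12, rightmost at 39.
Optimal location = (12 + 39)/2 = 25.5; maximum distance = (39 − 12)/2 = 13.5.

location 25.5, max distance 13.5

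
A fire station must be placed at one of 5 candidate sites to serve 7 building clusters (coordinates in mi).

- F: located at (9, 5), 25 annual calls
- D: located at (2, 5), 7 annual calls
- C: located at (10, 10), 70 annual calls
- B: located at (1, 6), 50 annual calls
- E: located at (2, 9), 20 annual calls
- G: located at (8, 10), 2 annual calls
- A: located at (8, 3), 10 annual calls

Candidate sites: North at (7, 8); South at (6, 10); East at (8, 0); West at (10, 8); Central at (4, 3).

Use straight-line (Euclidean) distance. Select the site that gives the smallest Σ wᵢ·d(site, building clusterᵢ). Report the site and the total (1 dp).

North, total 857.0 mi

Total weighted distance at each candidate:
  North (7, 8): total = 857.0
  South (6, 10): total = 950.0
  East (8, 0): total = 1623.3
  West (10, 8): total = 960.6
  Central (4, 3): total = 1194.5
Minimum is at North with total 857.0 mi.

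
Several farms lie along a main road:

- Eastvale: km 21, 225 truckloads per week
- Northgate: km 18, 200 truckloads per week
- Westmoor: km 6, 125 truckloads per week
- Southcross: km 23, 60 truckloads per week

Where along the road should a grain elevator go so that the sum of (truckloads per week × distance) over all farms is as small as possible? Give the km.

For a sum of weighted absolute distances on a line, the optimum is the weighted median (not the mean). Total weight W = 610; half-weight = 305.
Sort by position and accumulate weight:
  km 6 (Westmoor, w=125) → cum 125
  km 18 (Northgate, w=200) → cum 325  ≥ 305 → median here
  km 21 (Eastvale, w=225) → cum 550
  km 23 (Southcross, w=60) → cum 610
Optimal location: km 18.

x = 18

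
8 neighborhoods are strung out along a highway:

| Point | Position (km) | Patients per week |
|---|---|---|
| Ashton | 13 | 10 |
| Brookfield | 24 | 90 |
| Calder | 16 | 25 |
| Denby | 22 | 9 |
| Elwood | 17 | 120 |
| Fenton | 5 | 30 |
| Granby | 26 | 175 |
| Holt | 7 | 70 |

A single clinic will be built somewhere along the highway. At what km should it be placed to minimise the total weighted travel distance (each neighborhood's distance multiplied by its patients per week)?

For a sum of weighted absolute distances on a line, the optimum is the weighted median (not the mean). Total weight W = 529; half-weight = 264.5.
Sort by position and accumulate weight:
  km 5 (Fenton, w=30) → cum 30
  km 7 (Holt, w=70) → cum 100
  km 13 (Ashton, w=10) → cum 110
  km 16 (Calder, w=25) → cum 135
  km 17 (Elwood, w=120) → cum 255
  km 22 (Denby, w=9) → cum 264
  km 24 (Brookfield, w=90) → cum 354  ≥ 264.5 → median here
  km 26 (Granby, w=175) → cum 529
Optimal location: km 24.

x = 24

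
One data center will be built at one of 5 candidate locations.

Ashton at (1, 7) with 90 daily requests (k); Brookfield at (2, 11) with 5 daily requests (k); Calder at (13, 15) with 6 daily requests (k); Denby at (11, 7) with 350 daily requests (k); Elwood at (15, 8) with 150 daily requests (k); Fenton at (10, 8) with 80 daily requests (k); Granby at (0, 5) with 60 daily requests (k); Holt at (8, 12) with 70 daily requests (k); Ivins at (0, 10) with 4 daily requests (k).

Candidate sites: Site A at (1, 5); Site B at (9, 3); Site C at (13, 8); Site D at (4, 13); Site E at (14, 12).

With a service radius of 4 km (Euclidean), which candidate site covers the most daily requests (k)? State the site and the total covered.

Site C, covering 580

Coverage radius r = 4 km; a point is covered iff (Δx)²+(Δy)² ≤ 4² = 16.
  Site A (1, 5): covers {Ashton, Granby} → 150
  Site B (9, 3): covers {none} → 0
  Site C (13, 8): covers {Denby, Elwood, Fenton} → 580
  Site D (4, 13): covers {Brookfield} → 5
  Site E (14, 12): covers {Calder} → 6
Maximum coverage at Site C: 580 daily requests (k).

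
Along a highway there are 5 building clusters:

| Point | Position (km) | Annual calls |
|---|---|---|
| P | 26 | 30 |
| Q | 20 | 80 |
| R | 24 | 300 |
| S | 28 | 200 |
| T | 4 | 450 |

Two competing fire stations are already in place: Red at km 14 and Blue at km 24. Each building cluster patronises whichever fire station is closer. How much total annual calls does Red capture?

450

The indifferent point is the midpoint (14+24)/2 = 19; building clusters left of it (closer to Red at 14) go to Red, those right go to Blue.
  T at 4 (w=450) → Red
  Q at 20 (w=80) → Blue
  R at 24 (w=300) → Blue
  P at 26 (w=30) → Blue
  S at 28 (w=200) → Blue
Red captures 450; Blue captures 610.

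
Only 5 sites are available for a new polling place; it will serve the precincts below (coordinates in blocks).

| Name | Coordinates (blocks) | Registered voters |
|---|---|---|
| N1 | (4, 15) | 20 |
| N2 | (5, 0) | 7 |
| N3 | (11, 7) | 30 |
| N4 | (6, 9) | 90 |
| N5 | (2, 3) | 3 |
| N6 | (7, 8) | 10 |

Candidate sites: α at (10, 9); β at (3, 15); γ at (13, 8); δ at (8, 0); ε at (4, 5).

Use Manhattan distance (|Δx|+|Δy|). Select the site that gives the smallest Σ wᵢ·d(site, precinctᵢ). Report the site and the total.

Total weighted distance at each candidate:
  α (10, 9): total = 870
  β (3, 15): total = 1578
  γ (13, 8): total = 1350
  δ (8, 0): total = 1808
  ε (4, 5): total = 1124
Minimum is at α with total 870 blocks.

α, total 870 blocks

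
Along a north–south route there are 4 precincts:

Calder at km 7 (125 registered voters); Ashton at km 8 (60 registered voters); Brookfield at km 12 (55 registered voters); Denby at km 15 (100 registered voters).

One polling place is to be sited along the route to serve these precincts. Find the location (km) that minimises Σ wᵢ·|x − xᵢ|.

For a sum of weighted absolute distances on a line, the optimum is the weighted median (not the mean). Total weight W = 340; half-weight = 170.
Sort by position and accumulate weight:
  km 7 (Calder, w=125) → cum 125
  km 8 (Ashton, w=60) → cum 185  ≥ 170 → median here
  km 12 (Brookfield, w=55) → cum 240
  km 15 (Denby, w=100) → cum 340
Optimal location: km 8.

x = 8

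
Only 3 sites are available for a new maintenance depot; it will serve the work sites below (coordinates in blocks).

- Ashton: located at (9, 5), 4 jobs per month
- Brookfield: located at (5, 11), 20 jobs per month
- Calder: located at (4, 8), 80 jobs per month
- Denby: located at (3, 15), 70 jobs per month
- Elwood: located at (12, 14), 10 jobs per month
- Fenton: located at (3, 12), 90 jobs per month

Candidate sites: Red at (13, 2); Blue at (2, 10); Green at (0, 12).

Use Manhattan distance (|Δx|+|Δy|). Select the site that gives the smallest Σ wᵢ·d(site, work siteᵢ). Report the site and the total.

Blue, total 1278 blocks

Total weighted distance at each candidate:
  Red (13, 2): total = 5108
  Blue (2, 10): total = 1278
  Green (0, 12): total = 1654
Minimum is at Blue with total 1278 blocks.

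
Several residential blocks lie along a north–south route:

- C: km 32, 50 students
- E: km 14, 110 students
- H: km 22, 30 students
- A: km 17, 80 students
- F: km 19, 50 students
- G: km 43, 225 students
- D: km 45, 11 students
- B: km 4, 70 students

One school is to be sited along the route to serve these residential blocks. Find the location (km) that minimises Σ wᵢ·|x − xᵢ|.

x = 22

For a sum of weighted absolute distances on a line, the optimum is the weighted median (not the mean). Total weight W = 626; half-weight = 313.
Sort by position and accumulate weight:
  km 4 (B, w=70) → cum 70
  km 14 (E, w=110) → cum 180
  km 17 (A, w=80) → cum 260
  km 19 (F, w=50) → cum 310
  km 22 (H, w=30) → cum 340  ≥ 313 → median here
  km 32 (C, w=50) → cum 390
  km 43 (G, w=225) → cum 615
  km 45 (D, w=11) → cum 626
Optimal location: km 22.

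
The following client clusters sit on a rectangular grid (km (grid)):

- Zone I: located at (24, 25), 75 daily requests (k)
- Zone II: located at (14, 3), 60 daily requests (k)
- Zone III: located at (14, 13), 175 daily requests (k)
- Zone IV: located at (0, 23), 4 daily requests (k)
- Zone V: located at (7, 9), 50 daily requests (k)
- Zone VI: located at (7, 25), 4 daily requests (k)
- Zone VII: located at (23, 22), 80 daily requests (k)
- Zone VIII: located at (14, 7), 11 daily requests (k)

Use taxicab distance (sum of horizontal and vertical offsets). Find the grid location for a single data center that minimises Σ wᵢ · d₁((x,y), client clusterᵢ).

Manhattan distance separates: Σwᵢ(|x−xᵢ|+|y−yᵢ|) = Σwᵢ|x−xᵢ| + Σwᵢ|y−yᵢ|, so x and y are optimised independently as 1-D weighted medians.
Total weight W = 459; half = 229.5.
x-coordinate, sorted with cumulative weight:
  x=0 (Zone IV, w=4) cum 4
  x=7 (Zone V, w=50) cum 54
  x=7 (Zone VI, w=4) cum 58
  x=14 (Zone II, w=60) cum 118
  x=14 (Zone III, w=175) cum 293  ← median
  x=14 (Zone VIII, w=11) cum 304
  x=23 (Zone VII, w=80) cum 384
  x=24 (Zone I, w=75) cum 459
⇒ x* = 14
y-coordinate, sorted with cumulative weight:
  y=3 (Zone II, w=60) cum 60
  y=7 (Zone VIII, w=11) cum 71
  y=9 (Zone V, w=50) cum 121
  y=13 (Zone III, w=175) cum 296  ← median
  y=22 (Zone VII, w=80) cum 376
  y=23 (Zone IV, w=4) cum 380
  y=25 (Zone I, w=75) cum 455
  y=25 (Zone VI, w=4) cum 459
⇒ y* = 13

(14, 13)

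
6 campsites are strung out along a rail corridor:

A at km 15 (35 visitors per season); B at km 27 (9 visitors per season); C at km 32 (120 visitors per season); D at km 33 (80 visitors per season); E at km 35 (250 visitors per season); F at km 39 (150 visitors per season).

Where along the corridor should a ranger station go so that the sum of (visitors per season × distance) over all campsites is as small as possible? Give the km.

For a sum of weighted absolute distances on a line, the optimum is the weighted median (not the mean). Total weight W = 644; half-weight = 322.
Sort by position and accumulate weight:
  km 15 (A, w=35) → cum 35
  km 27 (B, w=9) → cum 44
  km 32 (C, w=120) → cum 164
  km 33 (D, w=80) → cum 244
  km 35 (E, w=250) → cum 494  ≥ 322 → median here
  km 39 (F, w=150) → cum 644
Optimal location: km 35.

x = 35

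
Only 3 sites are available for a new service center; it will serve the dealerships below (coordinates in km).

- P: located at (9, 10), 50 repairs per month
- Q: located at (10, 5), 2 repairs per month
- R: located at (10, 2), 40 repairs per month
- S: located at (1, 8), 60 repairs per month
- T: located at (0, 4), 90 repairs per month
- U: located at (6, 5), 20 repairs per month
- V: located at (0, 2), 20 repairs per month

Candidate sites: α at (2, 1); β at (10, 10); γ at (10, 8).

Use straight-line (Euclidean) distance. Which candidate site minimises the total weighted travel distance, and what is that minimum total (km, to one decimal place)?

α, total 1817.1 km

Total weighted distance at each candidate:
  α (2, 1): total = 1817.1
  β (10, 10): total = 2366.9
  γ (10, 8): total = 2200.4
Minimum is at α with total 1817.1 km.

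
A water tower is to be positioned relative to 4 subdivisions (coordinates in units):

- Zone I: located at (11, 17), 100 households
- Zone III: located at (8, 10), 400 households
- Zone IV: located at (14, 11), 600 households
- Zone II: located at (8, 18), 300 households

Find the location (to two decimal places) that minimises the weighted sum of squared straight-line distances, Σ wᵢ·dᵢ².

The minimiser of Σwᵢ‖p−pᵢ‖² is the weighted centroid p* = (Σwᵢpᵢ)/(Σwᵢ).
Σwᵢ = 1400.
Σwᵢxᵢ = 100·11 + 400·8 + 600·14 + 300·8 = 15100.
Σwᵢyᵢ = 100·17 + 400·10 + 600·11 + 300·18 = 17700.
x* = 15100/1400 = 10.79, y* = 17700/1400 = 12.64.

(10.79, 12.64)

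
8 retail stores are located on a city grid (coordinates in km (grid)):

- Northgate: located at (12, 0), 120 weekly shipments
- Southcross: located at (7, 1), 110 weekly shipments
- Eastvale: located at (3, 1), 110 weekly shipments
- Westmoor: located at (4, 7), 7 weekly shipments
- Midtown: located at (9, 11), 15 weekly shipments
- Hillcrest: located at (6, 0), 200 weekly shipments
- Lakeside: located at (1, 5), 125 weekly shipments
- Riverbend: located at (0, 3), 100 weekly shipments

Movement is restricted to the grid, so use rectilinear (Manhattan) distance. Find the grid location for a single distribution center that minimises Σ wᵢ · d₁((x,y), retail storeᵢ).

Manhattan distance separates: Σwᵢ(|x−xᵢ|+|y−yᵢ|) = Σwᵢ|x−xᵢ| + Σwᵢ|y−yᵢ|, so x and y are optimised independently as 1-D weighted medians.
Total weight W = 787; half = 393.5.
x-coordinate, sorted with cumulative weight:
  x=0 (Riverbend, w=100) cum 100
  x=1 (Lakeside, w=125) cum 225
  x=3 (Eastvale, w=110) cum 335
  x=4 (Westmoor, w=7) cum 342
  x=6 (Hillcrest, w=200) cum 542  ← median
  x=7 (Southcross, w=110) cum 652
  x=9 (Midtown, w=15) cum 667
  x=12 (Northgate, w=120) cum 787
⇒ x* = 6
y-coordinate, sorted with cumulative weight:
  y=0 (Northgate, w=120) cum 120
  y=0 (Hillcrest, w=200) cum 320
  y=1 (Southcross, w=110) cum 430  ← median
  y=1 (Eastvale, w=110) cum 540
  y=3 (Riverbend, w=100) cum 640
  y=5 (Lakeside, w=125) cum 765
  y=7 (Westmoor, w=7) cum 772
  y=11 (Midtown, w=15) cum 787
⇒ y* = 1

(6, 1)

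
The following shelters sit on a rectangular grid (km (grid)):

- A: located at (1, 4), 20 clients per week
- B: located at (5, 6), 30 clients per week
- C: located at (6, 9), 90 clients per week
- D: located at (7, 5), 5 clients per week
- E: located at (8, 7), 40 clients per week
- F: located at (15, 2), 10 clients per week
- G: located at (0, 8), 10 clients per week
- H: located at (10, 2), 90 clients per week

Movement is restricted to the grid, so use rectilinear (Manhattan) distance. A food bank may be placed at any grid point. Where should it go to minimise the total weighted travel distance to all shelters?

Manhattan distance separates: Σwᵢ(|x−xᵢ|+|y−yᵢ|) = Σwᵢ|x−xᵢ| + Σwᵢ|y−yᵢ|, so x and y are optimised independently as 1-D weighted medians.
Total weight W = 295; half = 147.5.
x-coordinate, sorted with cumulative weight:
  x=0 (G, w=10) cum 10
  x=1 (A, w=20) cum 30
  x=5 (B, w=30) cum 60
  x=6 (C, w=90) cum 150  ← median
  x=7 (D, w=5) cum 155
  x=8 (E, w=40) cum 195
  x=10 (H, w=90) cum 285
  x=15 (F, w=10) cum 295
⇒ x* = 6
y-coordinate, sorted with cumulative weight:
  y=2 (F, w=10) cum 10
  y=2 (H, w=90) cum 100
  y=4 (A, w=20) cum 120
  y=5 (D, w=5) cum 125
  y=6 (B, w=30) cum 155  ← median
  y=7 (E, w=40) cum 195
  y=8 (G, w=10) cum 205
  y=9 (C, w=90) cum 295
⇒ y* = 6

(6, 6)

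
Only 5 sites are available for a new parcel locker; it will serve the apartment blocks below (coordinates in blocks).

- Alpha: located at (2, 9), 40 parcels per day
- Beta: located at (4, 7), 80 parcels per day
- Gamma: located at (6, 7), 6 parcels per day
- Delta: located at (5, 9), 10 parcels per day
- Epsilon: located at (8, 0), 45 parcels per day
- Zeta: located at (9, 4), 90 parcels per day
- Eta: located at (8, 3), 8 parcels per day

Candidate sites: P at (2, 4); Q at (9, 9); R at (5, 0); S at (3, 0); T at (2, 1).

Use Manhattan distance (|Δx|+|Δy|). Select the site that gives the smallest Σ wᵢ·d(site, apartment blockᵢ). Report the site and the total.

Total weighted distance at each candidate:
  P (2, 4): total = 1858
  Q (9, 9): total = 1866
  R (5, 0): total = 2161
  S (3, 0): total = 2399
  T (2, 1): total = 2409
Minimum is at P with total 1858 blocks.

P, total 1858 blocks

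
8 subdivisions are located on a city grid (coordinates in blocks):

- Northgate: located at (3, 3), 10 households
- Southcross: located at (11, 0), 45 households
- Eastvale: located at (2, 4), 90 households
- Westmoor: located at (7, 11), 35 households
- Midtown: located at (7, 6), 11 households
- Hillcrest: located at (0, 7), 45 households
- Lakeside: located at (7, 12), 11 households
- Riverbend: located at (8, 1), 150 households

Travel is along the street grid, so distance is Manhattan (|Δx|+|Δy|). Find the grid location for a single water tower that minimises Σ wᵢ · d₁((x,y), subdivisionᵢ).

(7, 3)

Manhattan distance separates: Σwᵢ(|x−xᵢ|+|y−yᵢ|) = Σwᵢ|x−xᵢ| + Σwᵢ|y−yᵢ|, so x and y are optimised independently as 1-D weighted medians.
Total weight W = 397; half = 198.5.
x-coordinate, sorted with cumulative weight:
  x=0 (Hillcrest, w=45) cum 45
  x=2 (Eastvale, w=90) cum 135
  x=3 (Northgate, w=10) cum 145
  x=7 (Westmoor, w=35) cum 180
  x=7 (Midtown, w=11) cum 191
  x=7 (Lakeside, w=11) cum 202  ← median
  x=8 (Riverbend, w=150) cum 352
  x=11 (Southcross, w=45) cum 397
⇒ x* = 7
y-coordinate, sorted with cumulative weight:
  y=0 (Southcross, w=45) cum 45
  y=1 (Riverbend, w=150) cum 195
  y=3 (Northgate, w=10) cum 205  ← median
  y=4 (Eastvale, w=90) cum 295
  y=6 (Midtown, w=11) cum 306
  y=7 (Hillcrest, w=45) cum 351
  y=11 (Westmoor, w=35) cum 386
  y=12 (Lakeside, w=11) cum 397
⇒ y* = 3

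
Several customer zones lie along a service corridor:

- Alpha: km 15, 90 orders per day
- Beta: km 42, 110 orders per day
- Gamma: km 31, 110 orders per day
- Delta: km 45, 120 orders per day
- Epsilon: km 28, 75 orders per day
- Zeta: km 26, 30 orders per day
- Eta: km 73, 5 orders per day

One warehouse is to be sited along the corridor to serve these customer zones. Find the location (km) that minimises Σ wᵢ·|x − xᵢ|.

For a sum of weighted absolute distances on a line, the optimum is the weighted median (not the mean). Total weight W = 540; half-weight = 270.
Sort by position and accumulate weight:
  km 15 (Alpha, w=90) → cum 90
  km 26 (Zeta, w=30) → cum 120
  km 28 (Epsilon, w=75) → cum 195
  km 31 (Gamma, w=110) → cum 305  ≥ 270 → median here
  km 42 (Beta, w=110) → cum 415
  km 45 (Delta, w=120) → cum 535
  km 73 (Eta, w=5) → cum 540
Optimal location: km 31.

x = 31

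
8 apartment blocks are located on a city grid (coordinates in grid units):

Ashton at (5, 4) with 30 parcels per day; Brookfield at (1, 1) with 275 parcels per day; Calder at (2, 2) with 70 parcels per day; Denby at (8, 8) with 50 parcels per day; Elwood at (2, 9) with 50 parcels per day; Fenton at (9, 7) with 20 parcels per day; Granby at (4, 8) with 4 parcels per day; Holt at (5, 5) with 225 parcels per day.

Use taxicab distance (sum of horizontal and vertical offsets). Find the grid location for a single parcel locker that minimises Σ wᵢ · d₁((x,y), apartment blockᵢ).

(2, 4)

Manhattan distance separates: Σwᵢ(|x−xᵢ|+|y−yᵢ|) = Σwᵢ|x−xᵢ| + Σwᵢ|y−yᵢ|, so x and y are optimised independently as 1-D weighted medians.
Total weight W = 724; half = 362.
x-coordinate, sorted with cumulative weight:
  x=1 (Brookfield, w=275) cum 275
  x=2 (Calder, w=70) cum 345
  x=2 (Elwood, w=50) cum 395  ← median
  x=4 (Granby, w=4) cum 399
  x=5 (Ashton, w=30) cum 429
  x=5 (Holt, w=225) cum 654
  x=8 (Denby, w=50) cum 704
  x=9 (Fenton, w=20) cum 724
⇒ x* = 2
y-coordinate, sorted with cumulative weight:
  y=1 (Brookfield, w=275) cum 275
  y=2 (Calder, w=70) cum 345
  y=4 (Ashton, w=30) cum 375  ← median
  y=5 (Holt, w=225) cum 600
  y=7 (Fenton, w=20) cum 620
  y=8 (Denby, w=50) cum 670
  y=8 (Granby, w=4) cum 674
  y=9 (Elwood, w=50) cum 724
⇒ y* = 4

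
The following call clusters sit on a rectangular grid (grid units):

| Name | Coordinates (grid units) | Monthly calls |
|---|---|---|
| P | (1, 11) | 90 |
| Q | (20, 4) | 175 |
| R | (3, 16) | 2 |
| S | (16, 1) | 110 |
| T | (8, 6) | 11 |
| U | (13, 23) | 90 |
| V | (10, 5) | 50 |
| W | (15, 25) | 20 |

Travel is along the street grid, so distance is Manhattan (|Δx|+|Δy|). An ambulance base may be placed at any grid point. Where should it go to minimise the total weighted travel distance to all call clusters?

(16, 4)

Manhattan distance separates: Σwᵢ(|x−xᵢ|+|y−yᵢ|) = Σwᵢ|x−xᵢ| + Σwᵢ|y−yᵢ|, so x and y are optimised independently as 1-D weighted medians.
Total weight W = 548; half = 274.
x-coordinate, sorted with cumulative weight:
  x=1 (P, w=90) cum 90
  x=3 (R, w=2) cum 92
  x=8 (T, w=11) cum 103
  x=10 (V, w=50) cum 153
  x=13 (U, w=90) cum 243
  x=15 (W, w=20) cum 263
  x=16 (S, w=110) cum 373  ← median
  x=20 (Q, w=175) cum 548
⇒ x* = 16
y-coordinate, sorted with cumulative weight:
  y=1 (S, w=110) cum 110
  y=4 (Q, w=175) cum 285  ← median
  y=5 (V, w=50) cum 335
  y=6 (T, w=11) cum 346
  y=11 (P, w=90) cum 436
  y=16 (R, w=2) cum 438
  y=23 (U, w=90) cum 528
  y=25 (W, w=20) cum 548
⇒ y* = 4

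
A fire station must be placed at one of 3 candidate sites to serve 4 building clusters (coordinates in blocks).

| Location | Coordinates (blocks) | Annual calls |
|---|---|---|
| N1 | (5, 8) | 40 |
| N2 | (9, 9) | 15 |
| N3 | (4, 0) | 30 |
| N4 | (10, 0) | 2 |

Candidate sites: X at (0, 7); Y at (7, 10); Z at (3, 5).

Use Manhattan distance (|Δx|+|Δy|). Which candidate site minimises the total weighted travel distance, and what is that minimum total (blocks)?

Total weighted distance at each candidate:
  X (0, 7): total = 769
  Y (7, 10): total = 621
  Z (3, 5): total = 554
Minimum is at Z with total 554 blocks.

Z, total 554 blocks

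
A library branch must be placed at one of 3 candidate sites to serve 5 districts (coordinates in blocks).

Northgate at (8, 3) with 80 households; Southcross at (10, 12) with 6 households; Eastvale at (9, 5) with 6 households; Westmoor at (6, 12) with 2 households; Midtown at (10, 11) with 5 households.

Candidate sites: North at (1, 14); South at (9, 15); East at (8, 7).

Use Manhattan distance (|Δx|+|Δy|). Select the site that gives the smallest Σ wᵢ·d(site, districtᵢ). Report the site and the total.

Total weighted distance at each candidate:
  North (1, 14): total = 1682
  South (9, 15): total = 1161
  East (8, 7): total = 424
Minimum is at East with total 424 blocks.

East, total 424 blocks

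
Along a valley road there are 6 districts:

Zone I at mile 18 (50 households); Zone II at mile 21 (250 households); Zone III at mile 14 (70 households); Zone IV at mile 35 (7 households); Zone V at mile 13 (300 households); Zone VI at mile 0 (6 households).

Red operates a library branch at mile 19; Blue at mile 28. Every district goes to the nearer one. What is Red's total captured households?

The indifferent point is the midpoint (19+28)/2 = 23.5; districts left of it (closer to Red at 19) go to Red, those right go to Blue.
  Zone VI at 0 (w=6) → Red
  Zone V at 13 (w=300) → Red
  Zone III at 14 (w=70) → Red
  Zone I at 18 (w=50) → Red
  Zone II at 21 (w=250) → Red
  Zone IV at 35 (w=7) → Blue
Red captures 676; Blue captures 7.

676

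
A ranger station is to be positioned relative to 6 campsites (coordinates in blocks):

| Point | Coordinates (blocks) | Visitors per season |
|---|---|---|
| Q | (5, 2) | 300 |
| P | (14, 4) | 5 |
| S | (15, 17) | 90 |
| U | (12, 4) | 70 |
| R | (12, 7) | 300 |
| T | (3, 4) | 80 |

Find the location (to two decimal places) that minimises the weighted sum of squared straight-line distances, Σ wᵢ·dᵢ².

(8.99, 5.74)

The minimiser of Σwᵢ‖p−pᵢ‖² is the weighted centroid p* = (Σwᵢpᵢ)/(Σwᵢ).
Σwᵢ = 845.
Σwᵢxᵢ = 300·5 + 5·14 + 90·15 + 70·12 + 300·12 + 80·3 = 7600.
Σwᵢyᵢ = 300·2 + 5·4 + 90·17 + 70·4 + 300·7 + 80·4 = 4850.
x* = 7600/845 = 8.99, y* = 4850/845 = 5.74.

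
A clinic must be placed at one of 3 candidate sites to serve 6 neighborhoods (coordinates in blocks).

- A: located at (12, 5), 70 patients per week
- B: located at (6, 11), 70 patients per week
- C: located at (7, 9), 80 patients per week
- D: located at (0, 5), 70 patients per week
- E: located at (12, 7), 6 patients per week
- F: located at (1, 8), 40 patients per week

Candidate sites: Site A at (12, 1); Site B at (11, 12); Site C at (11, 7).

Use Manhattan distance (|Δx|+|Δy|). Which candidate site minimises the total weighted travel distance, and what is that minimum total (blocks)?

Site C, total 2676 blocks

Total weighted distance at each candidate:
  Site A (12, 1): total = 4316
  Site B (11, 12): total = 3396
  Site C (11, 7): total = 2676
Minimum is at Site C with total 2676 blocks.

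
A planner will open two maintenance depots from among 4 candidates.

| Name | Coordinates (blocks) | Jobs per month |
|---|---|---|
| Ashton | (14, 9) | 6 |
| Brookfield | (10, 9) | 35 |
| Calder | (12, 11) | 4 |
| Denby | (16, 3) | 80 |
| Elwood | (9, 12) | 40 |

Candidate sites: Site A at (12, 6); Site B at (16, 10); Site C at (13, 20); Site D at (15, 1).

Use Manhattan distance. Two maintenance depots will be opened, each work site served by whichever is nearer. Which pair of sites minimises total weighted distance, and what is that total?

{Site A, Site D}, total 825

Evaluate every pair (each demand assigned to the nearer of the two):
  {Site A, Site D}: total = 825
  {Site B, Site D}: total = 883
  {Site A, Site B}: total = 1133
  {Site A, Site C}: total = 1145
  {Site B, Site C}: total = 1203
  {Site C, Site D}: total = 1269
Best pair: {Site A, Site D} with total 825.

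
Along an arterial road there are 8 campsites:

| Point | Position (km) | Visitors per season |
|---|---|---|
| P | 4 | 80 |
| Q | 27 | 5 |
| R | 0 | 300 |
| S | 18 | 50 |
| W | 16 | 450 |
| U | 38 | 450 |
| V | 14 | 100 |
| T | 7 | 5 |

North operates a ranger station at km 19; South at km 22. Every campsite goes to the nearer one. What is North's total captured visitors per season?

The indifferent point is the midpoint (19+22)/2 = 20.5; campsites left of it (closer to North at 19) go to North, those right go to South.
  R at 0 (w=300) → North
  P at 4 (w=80) → North
  T at 7 (w=5) → North
  V at 14 (w=100) → North
  W at 16 (w=450) → North
  S at 18 (w=50) → North
  Q at 27 (w=5) → South
  U at 38 (w=450) → South
North captures 985; South captures 455.

985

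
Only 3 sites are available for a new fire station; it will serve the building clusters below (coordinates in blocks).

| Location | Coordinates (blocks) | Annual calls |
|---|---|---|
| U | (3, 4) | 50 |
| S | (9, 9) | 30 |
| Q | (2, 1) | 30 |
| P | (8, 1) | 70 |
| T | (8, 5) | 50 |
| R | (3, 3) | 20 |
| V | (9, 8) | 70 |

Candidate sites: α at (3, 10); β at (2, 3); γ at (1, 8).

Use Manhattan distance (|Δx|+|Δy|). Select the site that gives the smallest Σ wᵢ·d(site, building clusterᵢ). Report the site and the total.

β, total 2370 blocks

Total weighted distance at each candidate:
  α (3, 10): total = 2990
  β (2, 3): total = 2370
  γ (1, 8): total = 2990
Minimum is at β with total 2370 blocks.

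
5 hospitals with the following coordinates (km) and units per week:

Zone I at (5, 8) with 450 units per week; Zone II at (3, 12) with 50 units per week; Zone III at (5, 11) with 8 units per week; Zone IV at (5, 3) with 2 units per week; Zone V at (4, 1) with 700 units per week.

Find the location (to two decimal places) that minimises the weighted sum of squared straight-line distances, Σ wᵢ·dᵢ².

The minimiser of Σwᵢ‖p−pᵢ‖² is the weighted centroid p* = (Σwᵢpᵢ)/(Σwᵢ).
Σwᵢ = 1210.
Σwᵢxᵢ = 450·5 + 50·3 + 8·5 + 2·5 + 700·4 = 5250.
Σwᵢyᵢ = 450·8 + 50·12 + 8·11 + 2·3 + 700·1 = 4994.
x* = 5250/1210 = 4.34, y* = 4994/1210 = 4.13.

(4.34, 4.13)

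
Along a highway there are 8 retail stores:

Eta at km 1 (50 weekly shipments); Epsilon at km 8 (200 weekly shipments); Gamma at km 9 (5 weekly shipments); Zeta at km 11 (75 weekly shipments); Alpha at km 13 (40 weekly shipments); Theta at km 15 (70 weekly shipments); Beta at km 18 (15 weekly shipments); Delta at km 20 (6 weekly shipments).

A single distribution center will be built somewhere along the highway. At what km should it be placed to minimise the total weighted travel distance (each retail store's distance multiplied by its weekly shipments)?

For a sum of weighted absolute distances on a line, the optimum is the weighted median (not the mean). Total weight W = 461; half-weight = 230.5.
Sort by position and accumulate weight:
  km 1 (Eta, w=50) → cum 50
  km 8 (Epsilon, w=200) → cum 250  ≥ 230.5 → median here
  km 9 (Gamma, w=5) → cum 255
  km 11 (Zeta, w=75) → cum 330
  km 13 (Alpha, w=40) → cum 370
  km 15 (Theta, w=70) → cum 440
  km 18 (Beta, w=15) → cum 455
  km 20 (Delta, w=6) → cum 461
Optimal location: km 8.

x = 8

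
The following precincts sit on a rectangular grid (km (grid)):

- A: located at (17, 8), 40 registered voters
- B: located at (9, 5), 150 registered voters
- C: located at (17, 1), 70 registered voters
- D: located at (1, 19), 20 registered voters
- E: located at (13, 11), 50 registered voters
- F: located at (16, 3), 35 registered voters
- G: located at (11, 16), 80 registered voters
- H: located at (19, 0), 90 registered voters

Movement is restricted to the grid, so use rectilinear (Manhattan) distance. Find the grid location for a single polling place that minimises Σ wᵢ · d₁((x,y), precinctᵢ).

(13, 5)

Manhattan distance separates: Σwᵢ(|x−xᵢ|+|y−yᵢ|) = Σwᵢ|x−xᵢ| + Σwᵢ|y−yᵢ|, so x and y are optimised independently as 1-D weighted medians.
Total weight W = 535; half = 267.5.
x-coordinate, sorted with cumulative weight:
  x=1 (D, w=20) cum 20
  x=9 (B, w=150) cum 170
  x=11 (G, w=80) cum 250
  x=13 (E, w=50) cum 300  ← median
  x=16 (F, w=35) cum 335
  x=17 (A, w=40) cum 375
  x=17 (C, w=70) cum 445
  x=19 (H, w=90) cum 535
⇒ x* = 13
y-coordinate, sorted with cumulative weight:
  y=0 (H, w=90) cum 90
  y=1 (C, w=70) cum 160
  y=3 (F, w=35) cum 195
  y=5 (B, w=150) cum 345  ← median
  y=8 (A, w=40) cum 385
  y=11 (E, w=50) cum 435
  y=16 (G, w=80) cum 515
  y=19 (D, w=20) cum 535
⇒ y* = 5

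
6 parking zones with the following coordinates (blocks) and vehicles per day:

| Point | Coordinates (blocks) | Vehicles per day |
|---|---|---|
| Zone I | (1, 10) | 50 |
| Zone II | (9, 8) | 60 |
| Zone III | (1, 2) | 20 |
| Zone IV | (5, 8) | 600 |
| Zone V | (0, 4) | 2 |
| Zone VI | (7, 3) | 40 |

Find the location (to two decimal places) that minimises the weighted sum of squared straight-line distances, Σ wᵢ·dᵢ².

The minimiser of Σwᵢ‖p−pᵢ‖² is the weighted centroid p* = (Σwᵢpᵢ)/(Σwᵢ).
Σwᵢ = 772.
Σwᵢxᵢ = 50·1 + 60·9 + 20·1 + 600·5 + 2·0 + 40·7 = 3890.
Σwᵢyᵢ = 50·10 + 60·8 + 20·2 + 600·8 + 2·4 + 40·3 = 5948.
x* = 3890/772 = 5.04, y* = 5948/772 = 7.70.

(5.04, 7.70)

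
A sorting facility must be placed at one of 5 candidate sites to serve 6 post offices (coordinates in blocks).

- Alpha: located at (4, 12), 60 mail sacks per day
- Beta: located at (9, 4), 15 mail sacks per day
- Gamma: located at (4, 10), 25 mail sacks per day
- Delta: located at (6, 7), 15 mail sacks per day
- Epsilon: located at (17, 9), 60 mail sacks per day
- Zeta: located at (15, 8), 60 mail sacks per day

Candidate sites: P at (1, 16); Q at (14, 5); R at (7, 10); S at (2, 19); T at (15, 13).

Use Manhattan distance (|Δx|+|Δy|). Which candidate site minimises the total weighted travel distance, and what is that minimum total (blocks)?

Total weighted distance at each candidate:
  P (1, 16): total = 3855
  Q (14, 5): total = 2295
  R (7, 10): total = 1815
  S (2, 19): total = 4325
  T (15, 13): total = 2180
Minimum is at R with total 1815 blocks.

R, total 1815 blocks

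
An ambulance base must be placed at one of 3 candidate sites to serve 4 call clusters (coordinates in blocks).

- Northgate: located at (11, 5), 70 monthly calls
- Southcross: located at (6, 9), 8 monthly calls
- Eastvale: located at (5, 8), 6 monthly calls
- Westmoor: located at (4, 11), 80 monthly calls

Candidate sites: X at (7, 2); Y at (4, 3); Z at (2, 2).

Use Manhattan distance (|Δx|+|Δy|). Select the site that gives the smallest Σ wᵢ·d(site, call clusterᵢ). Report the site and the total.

Y, total 1370 blocks

Total weighted distance at each candidate:
  X (7, 2): total = 1562
  Y (4, 3): total = 1370
  Z (2, 2): total = 1862
Minimum is at Y with total 1370 blocks.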